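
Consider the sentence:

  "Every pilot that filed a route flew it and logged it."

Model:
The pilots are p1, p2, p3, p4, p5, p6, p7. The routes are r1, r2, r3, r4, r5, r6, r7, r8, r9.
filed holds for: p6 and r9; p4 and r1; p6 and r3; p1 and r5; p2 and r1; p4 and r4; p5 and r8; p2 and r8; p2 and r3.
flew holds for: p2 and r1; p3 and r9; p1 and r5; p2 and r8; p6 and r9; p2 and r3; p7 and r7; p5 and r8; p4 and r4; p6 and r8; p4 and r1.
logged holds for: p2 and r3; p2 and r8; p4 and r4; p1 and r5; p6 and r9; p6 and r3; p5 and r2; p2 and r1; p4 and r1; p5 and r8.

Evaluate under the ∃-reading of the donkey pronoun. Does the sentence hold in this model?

"it" takes "a route" as antecedent — a donkey pronoun bound across the clause boundary.
Weak reading: every pilot p with some filed-route has at least one filed-route r such that flew(p,r) ∧ logged(p,r).
Per pilot: p1:✓  p2:✓  p4:✓  p5:✓  p6:✓
Every pilot in the restrictor has a witness.

True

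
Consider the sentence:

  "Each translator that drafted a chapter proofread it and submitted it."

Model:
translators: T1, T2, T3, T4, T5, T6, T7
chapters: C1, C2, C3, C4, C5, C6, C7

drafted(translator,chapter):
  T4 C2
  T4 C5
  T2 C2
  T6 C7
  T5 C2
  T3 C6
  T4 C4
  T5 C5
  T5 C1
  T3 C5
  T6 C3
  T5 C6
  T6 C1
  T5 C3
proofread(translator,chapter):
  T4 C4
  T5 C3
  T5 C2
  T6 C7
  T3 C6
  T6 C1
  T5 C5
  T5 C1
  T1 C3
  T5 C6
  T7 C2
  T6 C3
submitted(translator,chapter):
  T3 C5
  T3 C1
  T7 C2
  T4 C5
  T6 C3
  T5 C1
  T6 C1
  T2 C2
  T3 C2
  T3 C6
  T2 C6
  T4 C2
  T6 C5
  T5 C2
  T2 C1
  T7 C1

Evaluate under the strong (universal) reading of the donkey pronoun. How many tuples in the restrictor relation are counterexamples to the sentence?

"it" takes "a chapter" as antecedent — a donkey pronoun bound across the clause boundary.
Strong reading: for every (t,c) with drafted(t,c), proofread(t,c) ∧ submitted(t,c).
Restrictor pairs: (T2,C2) ✗  (T3,C5) ✗  (T3,C6) ✓  (T4,C2) ✗  (T4,C4) ✗  (T4,C5) ✗  (T5,C1) ✓  (T5,C2) ✓  (T5,C3) ✗  (T5,C5) ✗  (T5,C6) ✗  (T6,C1) ✓  (T6,C3) ✓  (T6,C7) ✗
Counterexamples (restrictor pairs failing the scope): 9.

9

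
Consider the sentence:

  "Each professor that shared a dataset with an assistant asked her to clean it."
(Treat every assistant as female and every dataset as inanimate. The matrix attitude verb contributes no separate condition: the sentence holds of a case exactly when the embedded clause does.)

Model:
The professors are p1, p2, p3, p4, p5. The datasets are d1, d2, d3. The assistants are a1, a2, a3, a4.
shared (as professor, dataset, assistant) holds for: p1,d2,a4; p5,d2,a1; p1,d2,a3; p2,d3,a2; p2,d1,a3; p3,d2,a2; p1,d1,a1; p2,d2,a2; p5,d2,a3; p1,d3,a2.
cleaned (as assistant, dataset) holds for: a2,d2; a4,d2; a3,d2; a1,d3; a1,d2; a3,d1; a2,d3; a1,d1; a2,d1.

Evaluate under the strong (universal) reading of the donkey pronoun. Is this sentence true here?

"her" takes "an assistant" as antecedent and "it" takes "a dataset"; both are donkey pronouns co-varying with the restrictor.
Strong reading: for every (p,d,a) with shared(p,d,a), cleaned(a,d).
Restrictor triples: (p1,d1,a1)→cleaned(a1,d1) ✓  (p1,d2,a3)→cleaned(a3,d2) ✓  (p1,d2,a4)→cleaned(a4,d2) ✓  (p1,d3,a2)→cleaned(a2,d3) ✓  (p2,d1,a3)→cleaned(a3,d1) ✓  (p2,d2,a2)→cleaned(a2,d2) ✓  (p2,d3,a2)→cleaned(a2,d3) ✓  (p3,d2,a2)→cleaned(a2,d2) ✓  (p5,d2,a1)→cleaned(a1,d2) ✓  (p5,d2,a3)→cleaned(a3,d2) ✓
Every restrictor triple satisfies the scope.

True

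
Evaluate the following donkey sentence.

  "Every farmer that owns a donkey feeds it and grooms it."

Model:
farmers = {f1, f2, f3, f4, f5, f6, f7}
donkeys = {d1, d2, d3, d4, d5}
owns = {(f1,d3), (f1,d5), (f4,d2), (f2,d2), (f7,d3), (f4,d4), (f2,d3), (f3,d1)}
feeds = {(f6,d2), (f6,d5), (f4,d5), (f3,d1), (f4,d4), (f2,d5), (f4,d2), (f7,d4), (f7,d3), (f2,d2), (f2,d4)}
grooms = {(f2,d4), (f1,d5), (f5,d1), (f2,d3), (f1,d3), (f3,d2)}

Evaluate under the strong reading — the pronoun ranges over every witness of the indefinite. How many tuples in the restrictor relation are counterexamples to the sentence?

"it" takes "a donkey" as antecedent — a donkey pronoun bound across the clause boundary.
Strong reading: for every (f,d) with owns(f,d), feeds(f,d) ∧ grooms(f,d).
Restrictor pairs: (f1,d3) ✗  (f1,d5) ✗  (f2,d2) ✗  (f2,d3) ✗  (f3,d1) ✗  (f4,d2) ✗  (f4,d4) ✗  (f7,d3) ✗
Counterexamples (restrictor pairs failing the scope): 8.

8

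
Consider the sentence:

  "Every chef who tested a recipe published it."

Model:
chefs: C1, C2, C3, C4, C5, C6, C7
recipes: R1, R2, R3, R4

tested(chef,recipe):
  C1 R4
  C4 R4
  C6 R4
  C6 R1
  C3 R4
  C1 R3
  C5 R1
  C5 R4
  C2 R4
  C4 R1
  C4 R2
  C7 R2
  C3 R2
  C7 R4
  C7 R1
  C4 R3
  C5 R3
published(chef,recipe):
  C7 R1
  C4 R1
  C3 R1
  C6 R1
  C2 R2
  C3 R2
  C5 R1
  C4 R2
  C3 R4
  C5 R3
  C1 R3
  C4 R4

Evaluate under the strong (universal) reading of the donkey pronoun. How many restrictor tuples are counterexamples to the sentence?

"it" takes "a recipe" as antecedent — a donkey pronoun bound across the clause boundary.
Strong reading: for every (c,r) with tested(c,r), published(c,r).
Restrictor pairs: (C1,R3) ✓  (C1,R4) ✗  (C2,R4) ✗  (C3,R2) ✓  (C3,R4) ✓  (C4,R1) ✓  (C4,R2) ✓  (C4,R3) ✗  (C4,R4) ✓  (C5,R1) ✓  (C5,R3) ✓  (C5,R4) ✗  (C6,R1) ✓  (C6,R4) ✗  (C7,R1) ✓  (C7,R2) ✗  (C7,R4) ✗
Counterexamples (restrictor pairs failing the scope): 7.

7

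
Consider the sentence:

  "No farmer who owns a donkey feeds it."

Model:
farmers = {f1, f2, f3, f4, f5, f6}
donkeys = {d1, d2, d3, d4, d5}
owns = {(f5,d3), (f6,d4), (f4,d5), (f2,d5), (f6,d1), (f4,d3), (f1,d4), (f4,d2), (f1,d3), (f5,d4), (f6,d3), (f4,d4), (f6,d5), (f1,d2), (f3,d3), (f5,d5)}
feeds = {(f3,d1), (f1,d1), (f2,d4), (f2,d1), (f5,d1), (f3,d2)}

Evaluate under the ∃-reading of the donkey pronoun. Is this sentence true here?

True

"it" takes "a donkey" as antecedent — a donkey pronoun bound across the clause boundary.
Truth condition: for no (f,d) with owns(f,d) does feeds(f,d) hold.
Restrictor pairs — does the scope hold? (f1,d2):fails  (f1,d3):fails  (f1,d4):fails  (f2,d5):fails  (f3,d3):fails  (f4,d2):fails  (f4,d3):fails  (f4,d4):fails  (f4,d5):fails  (f5,d3):fails  (f5,d4):fails  (f5,d5):fails  (f6,d1):fails  (f6,d3):fails  (f6,d4):fails  (f6,d5):fails
Scope holds for no restrictor pair, so the sentence is true.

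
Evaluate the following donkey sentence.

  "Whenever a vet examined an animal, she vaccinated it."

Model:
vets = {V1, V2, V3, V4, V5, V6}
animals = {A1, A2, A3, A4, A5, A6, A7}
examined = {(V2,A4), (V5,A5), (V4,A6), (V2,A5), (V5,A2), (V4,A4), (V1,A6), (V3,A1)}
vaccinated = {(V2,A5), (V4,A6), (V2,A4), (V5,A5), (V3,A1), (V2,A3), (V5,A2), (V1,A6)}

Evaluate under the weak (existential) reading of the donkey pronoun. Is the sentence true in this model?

"it" takes "an animal" as antecedent — a donkey pronoun bound across the clause boundary.
Weak reading: every vet v with some examined-animal has at least one examined-animal a such that vaccinated(v,a).
Per vet: V1:✓  V2:✓  V3:✓  V4:✓  V5:✓
Every vet in the restrictor has a witness.

True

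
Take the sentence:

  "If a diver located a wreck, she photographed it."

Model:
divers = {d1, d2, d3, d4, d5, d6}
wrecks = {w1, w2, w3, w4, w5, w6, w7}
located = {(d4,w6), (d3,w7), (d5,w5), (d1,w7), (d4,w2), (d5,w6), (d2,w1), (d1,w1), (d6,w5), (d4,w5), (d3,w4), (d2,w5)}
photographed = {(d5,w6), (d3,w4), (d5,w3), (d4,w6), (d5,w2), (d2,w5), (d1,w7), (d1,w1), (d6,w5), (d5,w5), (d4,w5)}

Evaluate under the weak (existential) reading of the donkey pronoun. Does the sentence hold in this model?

True

"it" takes "a wreck" as antecedent — a donkey pronoun bound across the clause boundary.
Weak reading: every diver d with some located-wreck has at least one located-wreck w such that photographed(d,w).
Per diver: d1:✓  d2:✓  d3:✓  d4:✓  d5:✓  d6:✓
Every diver in the restrictor has a witness.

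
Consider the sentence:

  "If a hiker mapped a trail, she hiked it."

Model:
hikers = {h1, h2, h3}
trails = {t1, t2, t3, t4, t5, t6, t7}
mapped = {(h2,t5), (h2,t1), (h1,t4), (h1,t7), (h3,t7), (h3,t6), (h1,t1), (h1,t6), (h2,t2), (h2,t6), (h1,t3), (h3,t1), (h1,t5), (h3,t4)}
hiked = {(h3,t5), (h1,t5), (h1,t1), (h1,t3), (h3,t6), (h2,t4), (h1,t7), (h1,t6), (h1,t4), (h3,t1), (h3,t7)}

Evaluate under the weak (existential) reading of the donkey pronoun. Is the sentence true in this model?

False

"it" takes "a trail" as antecedent — a donkey pronoun bound across the clause boundary.
Weak reading: every hiker h with some mapped-trail has at least one mapped-trail t such that hiked(h,t).
Per hiker: h1:✓  h2:✗  h3:✓
h2 has no witness among its mapped-trails.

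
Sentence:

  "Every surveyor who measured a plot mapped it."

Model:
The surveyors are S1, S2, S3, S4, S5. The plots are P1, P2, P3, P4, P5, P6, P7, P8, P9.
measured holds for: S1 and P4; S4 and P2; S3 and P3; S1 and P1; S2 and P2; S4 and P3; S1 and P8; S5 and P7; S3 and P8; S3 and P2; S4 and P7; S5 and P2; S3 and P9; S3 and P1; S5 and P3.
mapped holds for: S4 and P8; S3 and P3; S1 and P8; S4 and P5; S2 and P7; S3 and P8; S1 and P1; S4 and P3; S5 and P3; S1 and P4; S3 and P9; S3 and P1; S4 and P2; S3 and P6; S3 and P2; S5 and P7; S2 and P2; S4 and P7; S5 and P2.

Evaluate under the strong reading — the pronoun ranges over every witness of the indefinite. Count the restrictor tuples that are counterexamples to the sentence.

0

"it" takes "a plot" as antecedent — a donkey pronoun bound across the clause boundary.
Strong reading: for every (s,p) with measured(s,p), mapped(s,p).
Restrictor pairs: (S1,P1) ✓  (S1,P4) ✓  (S1,P8) ✓  (S2,P2) ✓  (S3,P1) ✓  (S3,P2) ✓  (S3,P3) ✓  (S3,P8) ✓  (S3,P9) ✓  (S4,P2) ✓  (S4,P3) ✓  (S4,P7) ✓  (S5,P2) ✓  (S5,P3) ✓  (S5,P7) ✓
Counterexamples (restrictor pairs failing the scope): 0.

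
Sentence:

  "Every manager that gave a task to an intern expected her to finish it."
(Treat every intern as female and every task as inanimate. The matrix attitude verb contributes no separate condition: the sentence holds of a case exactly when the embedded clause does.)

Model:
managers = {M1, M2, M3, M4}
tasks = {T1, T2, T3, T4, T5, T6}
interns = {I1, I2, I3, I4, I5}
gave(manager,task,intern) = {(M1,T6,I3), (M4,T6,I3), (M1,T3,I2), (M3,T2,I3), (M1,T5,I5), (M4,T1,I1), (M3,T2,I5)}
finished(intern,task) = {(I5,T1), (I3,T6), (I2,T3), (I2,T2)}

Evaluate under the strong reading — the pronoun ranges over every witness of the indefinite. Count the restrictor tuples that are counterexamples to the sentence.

4

"her" takes "an intern" as antecedent and "it" takes "a task"; both are donkey pronouns co-varying with the restrictor.
Strong reading: for every (m,t,i) with gave(m,t,i), finished(i,t).
Restrictor triples: (M1,T3,I2)→finished(I2,T3) ✓  (M1,T5,I5)→finished(I5,T5) ✗  (M1,T6,I3)→finished(I3,T6) ✓  (M3,T2,I3)→finished(I3,T2) ✗  (M3,T2,I5)→finished(I5,T2) ✗  (M4,T1,I1)→finished(I1,T1) ✗  (M4,T6,I3)→finished(I3,T6) ✓
Counterexamples (restrictor triples failing the scope): 4.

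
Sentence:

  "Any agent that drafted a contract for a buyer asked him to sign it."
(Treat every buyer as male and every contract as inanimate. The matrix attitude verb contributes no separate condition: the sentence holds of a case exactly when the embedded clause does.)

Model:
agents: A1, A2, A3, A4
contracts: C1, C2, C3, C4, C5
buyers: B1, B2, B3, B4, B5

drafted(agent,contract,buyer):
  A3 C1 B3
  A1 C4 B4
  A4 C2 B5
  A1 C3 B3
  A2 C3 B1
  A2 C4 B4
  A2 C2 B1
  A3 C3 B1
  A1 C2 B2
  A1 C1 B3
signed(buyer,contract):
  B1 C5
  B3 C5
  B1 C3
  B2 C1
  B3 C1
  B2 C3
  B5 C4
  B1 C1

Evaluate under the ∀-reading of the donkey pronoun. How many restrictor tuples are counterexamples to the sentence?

"him" takes "a buyer" as antecedent and "it" takes "a contract"; both are donkey pronouns co-varying with the restrictor.
Strong reading: for every (a,c,b) with drafted(a,c,b), signed(b,c).
Restrictor triples: (A1,C1,B3)→signed(B3,C1) ✓  (A1,C2,B2)→signed(B2,C2) ✗  (A1,C3,B3)→signed(B3,C3) ✗  (A1,C4,B4)→signed(B4,C4) ✗  (A2,C2,B1)→signed(B1,C2) ✗  (A2,C3,B1)→signed(B1,C3) ✓  (A2,C4,B4)→signed(B4,C4) ✗  (A3,C1,B3)→signed(B3,C1) ✓  (A3,C3,B1)→signed(B1,C3) ✓  (A4,C2,B5)→signed(B5,C2) ✗
Counterexamples (restrictor triples failing the scope): 6.

6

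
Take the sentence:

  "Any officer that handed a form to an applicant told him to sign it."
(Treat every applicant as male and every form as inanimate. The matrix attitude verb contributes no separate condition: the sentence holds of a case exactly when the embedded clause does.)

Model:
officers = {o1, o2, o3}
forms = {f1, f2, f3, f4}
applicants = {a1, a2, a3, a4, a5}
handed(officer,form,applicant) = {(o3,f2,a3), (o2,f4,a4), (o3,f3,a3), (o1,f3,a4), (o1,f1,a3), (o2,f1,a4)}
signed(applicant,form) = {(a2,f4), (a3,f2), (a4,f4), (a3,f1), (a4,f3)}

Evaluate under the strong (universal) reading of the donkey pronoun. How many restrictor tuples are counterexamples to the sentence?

"him" takes "an applicant" as antecedent and "it" takes "a form"; both are donkey pronouns co-varying with the restrictor.
Strong reading: for every (o,f,a) with handed(o,f,a), signed(a,f).
Restrictor triples: (o1,f1,a3)→signed(a3,f1) ✓  (o1,f3,a4)→signed(a4,f3) ✓  (o2,f1,a4)→signed(a4,f1) ✗  (o2,f4,a4)→signed(a4,f4) ✓  (o3,f2,a3)→signed(a3,f2) ✓  (o3,f3,a3)→signed(a3,f3) ✗
Counterexamples (restrictor triples failing the scope): 2.

2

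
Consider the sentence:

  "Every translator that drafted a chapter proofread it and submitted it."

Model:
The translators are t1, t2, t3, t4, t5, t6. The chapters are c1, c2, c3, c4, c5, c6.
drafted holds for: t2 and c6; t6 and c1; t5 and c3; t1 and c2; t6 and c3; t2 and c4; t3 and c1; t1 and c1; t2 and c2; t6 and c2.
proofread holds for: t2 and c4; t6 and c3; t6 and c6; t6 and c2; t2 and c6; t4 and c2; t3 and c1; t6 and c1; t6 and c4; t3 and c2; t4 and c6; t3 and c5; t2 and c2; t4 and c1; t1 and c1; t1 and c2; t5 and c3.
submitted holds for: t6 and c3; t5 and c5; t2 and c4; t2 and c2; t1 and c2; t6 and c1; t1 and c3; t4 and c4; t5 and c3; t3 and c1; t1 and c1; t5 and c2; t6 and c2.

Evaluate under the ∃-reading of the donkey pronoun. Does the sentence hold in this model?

True

"it" takes "a chapter" as antecedent — a donkey pronoun bound across the clause boundary.
Weak reading: every translator t with some drafted-chapter has at least one drafted-chapter c such that proofread(t,c) ∧ submitted(t,c).
Per translator: t1:✓  t2:✓  t3:✓  t5:✓  t6:✓
Every translator in the restrictor has a witness.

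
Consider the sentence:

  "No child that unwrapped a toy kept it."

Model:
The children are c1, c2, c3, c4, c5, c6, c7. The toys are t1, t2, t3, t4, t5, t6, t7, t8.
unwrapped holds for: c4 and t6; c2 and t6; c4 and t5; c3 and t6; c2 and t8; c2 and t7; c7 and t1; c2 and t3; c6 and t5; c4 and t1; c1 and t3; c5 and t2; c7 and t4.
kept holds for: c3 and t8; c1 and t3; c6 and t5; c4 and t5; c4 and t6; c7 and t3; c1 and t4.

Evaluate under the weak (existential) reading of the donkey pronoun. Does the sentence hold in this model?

"it" takes "a toy" as antecedent — a donkey pronoun bound across the clause boundary.
Truth condition: for no (c,t) with unwrapped(c,t) does kept(c,t) hold.
Restrictor pairs — does the scope hold? (c1,t3):holds  (c2,t3):fails  (c2,t6):fails  (c2,t7):fails  (c2,t8):fails  (c3,t6):fails  (c4,t1):fails  (c4,t5):holds  (c4,t6):holds  (c5,t2):fails  (c6,t5):holds  (c7,t1):fails  (c7,t4):fails
Scope holds for 4 pair(s), so the sentence is false.

False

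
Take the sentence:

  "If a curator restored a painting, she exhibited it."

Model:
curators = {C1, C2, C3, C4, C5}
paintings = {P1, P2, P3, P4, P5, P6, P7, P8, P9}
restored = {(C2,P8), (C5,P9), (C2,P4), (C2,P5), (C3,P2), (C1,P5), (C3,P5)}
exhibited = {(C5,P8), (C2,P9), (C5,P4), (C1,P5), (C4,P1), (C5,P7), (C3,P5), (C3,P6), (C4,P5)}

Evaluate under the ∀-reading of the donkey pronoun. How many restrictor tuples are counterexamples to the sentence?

"it" takes "a painting" as antecedent — a donkey pronoun bound across the clause boundary.
Strong reading: for every (c,p) with restored(c,p), exhibited(c,p).
Restrictor pairs: (C1,P5) ✓  (C2,P4) ✗  (C2,P5) ✗  (C2,P8) ✗  (C3,P2) ✗  (C3,P5) ✓  (C5,P9) ✗
Counterexamples (restrictor pairs failing the scope): 5.

5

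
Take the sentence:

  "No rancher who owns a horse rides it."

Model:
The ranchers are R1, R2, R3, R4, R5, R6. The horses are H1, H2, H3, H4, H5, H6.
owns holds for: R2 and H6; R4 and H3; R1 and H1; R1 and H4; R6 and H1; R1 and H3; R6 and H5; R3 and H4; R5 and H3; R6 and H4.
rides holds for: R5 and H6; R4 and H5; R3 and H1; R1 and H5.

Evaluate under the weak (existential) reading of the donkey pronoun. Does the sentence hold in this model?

"it" takes "a horse" as antecedent — a donkey pronoun bound across the clause boundary.
Truth condition: for no (r,h) with owns(r,h) does rides(r,h) hold.
Restrictor pairs — does the scope hold? (R1,H1):fails  (R1,H3):fails  (R1,H4):fails  (R2,H6):fails  (R3,H4):fails  (R4,H3):fails  (R5,H3):fails  (R6,H1):fails  (R6,H4):fails  (R6,H5):fails
Scope holds for no restrictor pair, so the sentence is true.

True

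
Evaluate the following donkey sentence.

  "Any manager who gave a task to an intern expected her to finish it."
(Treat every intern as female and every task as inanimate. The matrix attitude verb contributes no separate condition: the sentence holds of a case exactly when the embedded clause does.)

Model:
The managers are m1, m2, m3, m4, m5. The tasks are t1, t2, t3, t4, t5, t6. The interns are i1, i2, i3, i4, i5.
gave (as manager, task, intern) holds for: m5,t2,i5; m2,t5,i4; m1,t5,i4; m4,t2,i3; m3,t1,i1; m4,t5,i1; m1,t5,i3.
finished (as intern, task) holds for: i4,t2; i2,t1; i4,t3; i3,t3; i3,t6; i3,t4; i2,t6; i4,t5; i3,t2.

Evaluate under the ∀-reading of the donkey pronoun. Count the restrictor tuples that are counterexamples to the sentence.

"her" takes "an intern" as antecedent and "it" takes "a task"; both are donkey pronouns co-varying with the restrictor.
Strong reading: for every (m,t,i) with gave(m,t,i), finished(i,t).
Restrictor triples: (m1,t5,i3)→finished(i3,t5) ✗  (m1,t5,i4)→finished(i4,t5) ✓  (m2,t5,i4)→finished(i4,t5) ✓  (m3,t1,i1)→finished(i1,t1) ✗  (m4,t2,i3)→finished(i3,t2) ✓  (m4,t5,i1)→finished(i1,t5) ✗  (m5,t2,i5)→finished(i5,t2) ✗
Counterexamples (restrictor triples failing the scope): 4.

4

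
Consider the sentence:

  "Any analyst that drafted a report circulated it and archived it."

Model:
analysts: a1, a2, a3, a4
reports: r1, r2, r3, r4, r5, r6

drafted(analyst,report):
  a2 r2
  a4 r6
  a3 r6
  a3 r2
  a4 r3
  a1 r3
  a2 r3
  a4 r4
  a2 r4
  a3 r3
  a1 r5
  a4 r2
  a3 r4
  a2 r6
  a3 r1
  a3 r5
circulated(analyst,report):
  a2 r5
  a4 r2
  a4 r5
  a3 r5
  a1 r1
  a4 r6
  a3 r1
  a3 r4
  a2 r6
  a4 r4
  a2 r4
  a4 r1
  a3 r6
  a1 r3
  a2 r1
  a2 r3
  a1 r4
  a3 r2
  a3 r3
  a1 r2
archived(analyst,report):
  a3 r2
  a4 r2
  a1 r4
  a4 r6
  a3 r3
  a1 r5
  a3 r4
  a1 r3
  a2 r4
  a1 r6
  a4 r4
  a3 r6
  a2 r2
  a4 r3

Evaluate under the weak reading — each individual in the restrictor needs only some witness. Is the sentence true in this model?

True

"it" takes "a report" as antecedent — a donkey pronoun bound across the clause boundary.
Weak reading: every analyst a with some drafted-report has at least one drafted-report r such that circulated(a,r) ∧ archived(a,r).
Per analyst: a1:✓  a2:✓  a3:✓  a4:✓
Every analyst in the restrictor has a witness.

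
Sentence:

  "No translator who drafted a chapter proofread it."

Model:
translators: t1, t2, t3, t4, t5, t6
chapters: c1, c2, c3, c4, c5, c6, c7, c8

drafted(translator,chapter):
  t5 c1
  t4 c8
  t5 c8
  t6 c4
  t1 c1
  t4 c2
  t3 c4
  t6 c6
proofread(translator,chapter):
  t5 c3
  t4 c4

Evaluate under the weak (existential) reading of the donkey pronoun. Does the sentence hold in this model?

True

"it" takes "a chapter" as antecedent — a donkey pronoun bound across the clause boundary.
Truth condition: for no (t,c) with drafted(t,c) does proofread(t,c) hold.
Restrictor pairs — does the scope hold? (t1,c1):fails  (t3,c4):fails  (t4,c2):fails  (t4,c8):fails  (t5,c1):fails  (t5,c8):fails  (t6,c4):fails  (t6,c6):fails
Scope holds for no restrictor pair, so the sentence is true.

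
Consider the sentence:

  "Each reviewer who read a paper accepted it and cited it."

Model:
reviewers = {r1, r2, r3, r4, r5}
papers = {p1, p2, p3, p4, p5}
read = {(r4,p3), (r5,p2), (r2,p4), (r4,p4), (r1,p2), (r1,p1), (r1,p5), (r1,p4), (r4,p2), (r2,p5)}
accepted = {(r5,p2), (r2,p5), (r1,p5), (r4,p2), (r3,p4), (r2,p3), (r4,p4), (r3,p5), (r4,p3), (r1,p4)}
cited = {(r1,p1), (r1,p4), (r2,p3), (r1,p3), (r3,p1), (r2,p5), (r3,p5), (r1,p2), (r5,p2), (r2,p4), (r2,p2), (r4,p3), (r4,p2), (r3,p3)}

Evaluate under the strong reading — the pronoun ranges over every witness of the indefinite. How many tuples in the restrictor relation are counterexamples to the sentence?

"it" takes "a paper" as antecedent — a donkey pronoun bound across the clause boundary.
Strong reading: for every (r,p) with read(r,p), accepted(r,p) ∧ cited(r,p).
Restrictor pairs: (r1,p1) ✗  (r1,p2) ✗  (r1,p4) ✓  (r1,p5) ✗  (r2,p4) ✗  (r2,p5) ✓  (r4,p2) ✓  (r4,p3) ✓  (r4,p4) ✗  (r5,p2) ✓
Counterexamples (restrictor pairs failing the scope): 5.

5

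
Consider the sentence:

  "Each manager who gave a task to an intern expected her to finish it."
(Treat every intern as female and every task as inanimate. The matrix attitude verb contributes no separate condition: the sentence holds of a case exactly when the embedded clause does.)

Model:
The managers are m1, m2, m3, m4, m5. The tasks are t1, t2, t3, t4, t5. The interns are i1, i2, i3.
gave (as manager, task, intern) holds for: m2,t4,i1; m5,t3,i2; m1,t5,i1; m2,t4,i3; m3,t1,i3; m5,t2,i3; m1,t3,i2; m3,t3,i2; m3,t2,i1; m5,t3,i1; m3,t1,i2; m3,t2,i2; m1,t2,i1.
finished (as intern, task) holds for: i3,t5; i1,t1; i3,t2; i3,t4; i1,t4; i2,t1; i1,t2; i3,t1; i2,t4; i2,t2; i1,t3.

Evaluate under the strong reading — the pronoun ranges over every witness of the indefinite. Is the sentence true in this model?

False

"her" takes "an intern" as antecedent and "it" takes "a task"; both are donkey pronouns co-varying with the restrictor.
Strong reading: for every (m,t,i) with gave(m,t,i), finished(i,t).
Restrictor triples: (m1,t2,i1)→finished(i1,t2) ✓  (m1,t3,i2)→finished(i2,t3) ✗  (m1,t5,i1)→finished(i1,t5) ✗  (m2,t4,i1)→finished(i1,t4) ✓  (m2,t4,i3)→finished(i3,t4) ✓  (m3,t1,i2)→finished(i2,t1) ✓  (m3,t1,i3)→finished(i3,t1) ✓  (m3,t2,i1)→finished(i1,t2) ✓  (m3,t2,i2)→finished(i2,t2) ✓  (m3,t3,i2)→finished(i2,t3) ✗  (m5,t2,i3)→finished(i3,t2) ✓  (m5,t3,i1)→finished(i1,t3) ✓  (m5,t3,i2)→finished(i2,t3) ✗
Counterexample: (m1,t3,i2) — finished(i2,t3) does not hold.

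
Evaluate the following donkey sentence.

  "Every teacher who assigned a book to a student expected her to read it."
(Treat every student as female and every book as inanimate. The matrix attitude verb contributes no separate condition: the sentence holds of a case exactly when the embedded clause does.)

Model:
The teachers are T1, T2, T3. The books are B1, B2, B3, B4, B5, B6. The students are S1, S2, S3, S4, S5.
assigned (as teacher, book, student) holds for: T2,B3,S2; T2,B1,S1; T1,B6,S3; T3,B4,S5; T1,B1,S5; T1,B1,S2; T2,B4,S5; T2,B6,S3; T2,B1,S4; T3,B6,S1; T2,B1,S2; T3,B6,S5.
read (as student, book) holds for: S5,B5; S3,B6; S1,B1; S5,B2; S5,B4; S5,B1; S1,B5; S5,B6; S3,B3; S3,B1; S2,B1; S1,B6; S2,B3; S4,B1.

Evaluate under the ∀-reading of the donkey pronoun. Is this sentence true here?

True

"her" takes "a student" as antecedent and "it" takes "a book"; both are donkey pronouns co-varying with the restrictor.
Strong reading: for every (t,b,s) with assigned(t,b,s), read(s,b).
Restrictor triples: (T1,B1,S2)→read(S2,B1) ✓  (T1,B1,S5)→read(S5,B1) ✓  (T1,B6,S3)→read(S3,B6) ✓  (T2,B1,S1)→read(S1,B1) ✓  (T2,B1,S2)→read(S2,B1) ✓  (T2,B1,S4)→read(S4,B1) ✓  (T2,B3,S2)→read(S2,B3) ✓  (T2,B4,S5)→read(S5,B4) ✓  (T2,B6,S3)→read(S3,B6) ✓  (T3,B4,S5)→read(S5,B4) ✓  (T3,B6,S1)→read(S1,B6) ✓  (T3,B6,S5)→read(S5,B6) ✓
Every restrictor triple satisfies the scope.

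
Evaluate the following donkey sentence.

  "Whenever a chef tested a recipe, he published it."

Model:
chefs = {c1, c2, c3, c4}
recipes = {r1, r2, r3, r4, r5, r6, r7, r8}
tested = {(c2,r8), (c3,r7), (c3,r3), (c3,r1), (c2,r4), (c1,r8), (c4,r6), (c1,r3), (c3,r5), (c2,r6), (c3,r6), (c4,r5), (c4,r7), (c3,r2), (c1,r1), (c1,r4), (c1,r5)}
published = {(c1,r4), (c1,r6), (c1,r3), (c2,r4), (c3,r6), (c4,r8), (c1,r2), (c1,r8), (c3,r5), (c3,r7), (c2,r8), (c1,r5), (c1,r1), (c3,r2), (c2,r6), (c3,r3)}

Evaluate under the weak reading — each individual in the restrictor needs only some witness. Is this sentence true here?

"it" takes "a recipe" as antecedent — a donkey pronoun bound across the clause boundary.
Weak reading: every chef c with some tested-recipe has at least one tested-recipe r such that published(c,r).
Per chef: c1:✓  c2:✓  c3:✓  c4:✗
c4 has no witness among its tested-recipes.

False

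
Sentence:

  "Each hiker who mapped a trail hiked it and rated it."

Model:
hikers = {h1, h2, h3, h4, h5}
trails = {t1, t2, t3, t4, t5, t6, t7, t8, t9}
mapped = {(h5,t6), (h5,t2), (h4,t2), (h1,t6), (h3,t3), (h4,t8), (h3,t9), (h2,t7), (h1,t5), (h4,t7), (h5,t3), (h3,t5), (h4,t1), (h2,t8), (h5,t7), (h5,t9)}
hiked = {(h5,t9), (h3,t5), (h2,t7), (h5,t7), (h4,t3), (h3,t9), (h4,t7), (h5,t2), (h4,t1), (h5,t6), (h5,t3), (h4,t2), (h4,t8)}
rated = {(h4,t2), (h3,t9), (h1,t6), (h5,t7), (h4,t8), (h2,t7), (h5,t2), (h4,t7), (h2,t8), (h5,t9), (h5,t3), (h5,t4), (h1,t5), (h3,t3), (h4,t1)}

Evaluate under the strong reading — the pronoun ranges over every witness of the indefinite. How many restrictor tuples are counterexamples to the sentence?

"it" takes "a trail" as antecedent — a donkey pronoun bound across the clause boundary.
Strong reading: for every (h,t) with mapped(h,t), hiked(h,t) ∧ rated(h,t).
Restrictor pairs: (h1,t5) ✗  (h1,t6) ✗  (h2,t7) ✓  (h2,t8) ✗  (h3,t3) ✗  (h3,t5) ✗  (h3,t9) ✓  (h4,t1) ✓  (h4,t2) ✓  (h4,t7) ✓  (h4,t8) ✓  (h5,t2) ✓  (h5,t3) ✓  (h5,t6) ✗  (h5,t7) ✓  (h5,t9) ✓
Counterexamples (restrictor pairs failing the scope): 6.

6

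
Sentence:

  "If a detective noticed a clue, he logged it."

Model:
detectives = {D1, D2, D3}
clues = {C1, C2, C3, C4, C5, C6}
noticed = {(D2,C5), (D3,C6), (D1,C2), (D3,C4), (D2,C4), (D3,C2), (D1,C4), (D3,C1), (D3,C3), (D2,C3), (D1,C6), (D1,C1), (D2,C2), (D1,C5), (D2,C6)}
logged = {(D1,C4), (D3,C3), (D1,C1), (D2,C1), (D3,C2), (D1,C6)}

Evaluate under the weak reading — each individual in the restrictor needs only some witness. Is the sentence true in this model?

False

"it" takes "a clue" as antecedent — a donkey pronoun bound across the clause boundary.
Weak reading: every detective d with some noticed-clue has at least one noticed-clue c such that logged(d,c).
Per detective: D1:✓  D2:✗  D3:✓
D2 has no witness among its noticed-clues.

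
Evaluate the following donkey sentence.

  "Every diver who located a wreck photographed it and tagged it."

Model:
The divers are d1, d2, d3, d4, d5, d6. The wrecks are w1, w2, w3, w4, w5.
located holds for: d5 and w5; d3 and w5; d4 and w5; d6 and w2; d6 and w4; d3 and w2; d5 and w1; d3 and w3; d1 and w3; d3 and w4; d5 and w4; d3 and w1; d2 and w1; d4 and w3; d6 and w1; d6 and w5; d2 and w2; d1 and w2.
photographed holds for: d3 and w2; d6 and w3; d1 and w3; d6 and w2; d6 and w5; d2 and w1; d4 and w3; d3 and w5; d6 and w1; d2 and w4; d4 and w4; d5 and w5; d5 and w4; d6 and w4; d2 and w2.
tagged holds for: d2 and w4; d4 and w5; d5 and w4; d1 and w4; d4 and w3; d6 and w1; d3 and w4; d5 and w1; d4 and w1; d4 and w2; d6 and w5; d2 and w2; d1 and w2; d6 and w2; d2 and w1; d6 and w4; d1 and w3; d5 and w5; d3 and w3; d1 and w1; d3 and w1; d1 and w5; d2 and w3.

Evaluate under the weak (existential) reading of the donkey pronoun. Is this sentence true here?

"it" takes "a wreck" as antecedent — a donkey pronoun bound across the clause boundary.
Weak reading: every diver d with some located-wreck has at least one located-wreck w such that photographed(d,w) ∧ tagged(d,w).
Per diver: d1:✓  d2:✓  d3:✗  d4:✓  d5:✓  d6:✓
d3 has no witness among its located-wrecks.

False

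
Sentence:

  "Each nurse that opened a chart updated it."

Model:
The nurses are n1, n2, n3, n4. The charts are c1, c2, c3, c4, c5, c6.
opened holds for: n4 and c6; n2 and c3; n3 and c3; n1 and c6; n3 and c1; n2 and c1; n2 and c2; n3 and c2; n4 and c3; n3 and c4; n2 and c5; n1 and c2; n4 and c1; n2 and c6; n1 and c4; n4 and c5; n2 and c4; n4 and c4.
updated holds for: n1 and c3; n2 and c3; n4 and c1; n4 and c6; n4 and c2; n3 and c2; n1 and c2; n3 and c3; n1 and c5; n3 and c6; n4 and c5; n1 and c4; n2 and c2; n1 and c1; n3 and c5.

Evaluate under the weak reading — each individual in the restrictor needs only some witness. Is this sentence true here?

True

"it" takes "a chart" as antecedent — a donkey pronoun bound across the clause boundary.
Weak reading: every nurse n with some opened-chart has at least one opened-chart c such that updated(n,c).
Per nurse: n1:✓  n2:✓  n3:✓  n4:✓
Every nurse in the restrictor has a witness.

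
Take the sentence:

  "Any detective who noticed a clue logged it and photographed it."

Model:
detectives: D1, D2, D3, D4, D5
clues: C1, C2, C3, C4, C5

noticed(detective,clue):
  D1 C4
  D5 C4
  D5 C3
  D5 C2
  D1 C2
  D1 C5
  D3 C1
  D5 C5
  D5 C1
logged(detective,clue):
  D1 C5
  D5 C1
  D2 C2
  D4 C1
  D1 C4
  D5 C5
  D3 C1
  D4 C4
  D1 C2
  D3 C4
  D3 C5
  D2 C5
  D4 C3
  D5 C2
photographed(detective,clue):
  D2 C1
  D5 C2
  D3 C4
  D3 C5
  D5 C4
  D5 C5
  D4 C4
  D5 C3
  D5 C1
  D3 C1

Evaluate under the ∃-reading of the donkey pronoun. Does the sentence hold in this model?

"it" takes "a clue" as antecedent — a donkey pronoun bound across the clause boundary.
Weak reading: every detective d with some noticed-clue has at least one noticed-clue c such that logged(d,c) ∧ photographed(d,c).
Per detective: D1:✗  D3:✓  D5:✓
D1 has no witness among its noticed-clues.

False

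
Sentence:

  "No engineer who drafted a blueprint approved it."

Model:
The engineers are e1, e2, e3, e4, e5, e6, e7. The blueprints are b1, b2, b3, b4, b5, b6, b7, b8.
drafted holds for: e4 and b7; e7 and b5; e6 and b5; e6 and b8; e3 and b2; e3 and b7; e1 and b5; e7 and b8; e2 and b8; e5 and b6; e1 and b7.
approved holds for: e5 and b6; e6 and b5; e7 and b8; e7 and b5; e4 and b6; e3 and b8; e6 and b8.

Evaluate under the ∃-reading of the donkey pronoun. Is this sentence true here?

False

"it" takes "a blueprint" as antecedent — a donkey pronoun bound across the clause boundary.
Truth condition: for no (e,b) with drafted(e,b) does approved(e,b) hold.
Restrictor pairs — does the scope hold? (e1,b5):fails  (e1,b7):fails  (e2,b8):fails  (e3,b2):fails  (e3,b7):fails  (e4,b7):fails  (e5,b6):holds  (e6,b5):holds  (e6,b8):holds  (e7,b5):holds  (e7,b8):holds
Scope holds for 5 pair(s), so the sentence is false.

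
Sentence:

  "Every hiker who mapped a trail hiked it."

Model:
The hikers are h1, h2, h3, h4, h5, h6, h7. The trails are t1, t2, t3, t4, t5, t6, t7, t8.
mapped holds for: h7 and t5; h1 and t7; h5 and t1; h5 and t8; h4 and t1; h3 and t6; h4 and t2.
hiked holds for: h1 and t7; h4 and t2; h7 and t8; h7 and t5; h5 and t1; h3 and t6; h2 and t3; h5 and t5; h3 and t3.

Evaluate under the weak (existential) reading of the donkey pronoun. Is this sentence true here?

"it" takes "a trail" as antecedent — a donkey pronoun bound across the clause boundary.
Weak reading: every hiker h with some mapped-trail has at least one mapped-trail t such that hiked(h,t).
Per hiker: h1:✓  h3:✓  h4:✓  h5:✓  h7:✓
Every hiker in the restrictor has a witness.

True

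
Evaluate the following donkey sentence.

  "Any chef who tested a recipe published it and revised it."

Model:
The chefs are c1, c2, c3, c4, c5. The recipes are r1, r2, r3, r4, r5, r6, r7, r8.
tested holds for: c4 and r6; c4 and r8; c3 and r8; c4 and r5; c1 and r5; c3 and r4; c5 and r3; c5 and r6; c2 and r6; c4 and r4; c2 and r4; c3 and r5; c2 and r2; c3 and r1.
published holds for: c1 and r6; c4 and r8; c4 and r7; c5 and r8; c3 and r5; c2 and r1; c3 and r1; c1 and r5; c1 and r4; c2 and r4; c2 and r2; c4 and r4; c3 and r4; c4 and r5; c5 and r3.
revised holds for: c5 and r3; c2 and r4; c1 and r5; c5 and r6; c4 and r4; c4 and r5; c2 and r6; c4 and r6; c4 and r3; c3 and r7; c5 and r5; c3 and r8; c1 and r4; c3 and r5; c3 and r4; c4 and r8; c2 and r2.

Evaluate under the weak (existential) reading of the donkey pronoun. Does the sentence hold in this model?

True

"it" takes "a recipe" as antecedent — a donkey pronoun bound across the clause boundary.
Weak reading: every chef c with some tested-recipe has at least one tested-recipe r such that published(c,r) ∧ revised(c,r).
Per chef: c1:✓  c2:✓  c3:✓  c4:✓  c5:✓
Every chef in the restrictor has a witness.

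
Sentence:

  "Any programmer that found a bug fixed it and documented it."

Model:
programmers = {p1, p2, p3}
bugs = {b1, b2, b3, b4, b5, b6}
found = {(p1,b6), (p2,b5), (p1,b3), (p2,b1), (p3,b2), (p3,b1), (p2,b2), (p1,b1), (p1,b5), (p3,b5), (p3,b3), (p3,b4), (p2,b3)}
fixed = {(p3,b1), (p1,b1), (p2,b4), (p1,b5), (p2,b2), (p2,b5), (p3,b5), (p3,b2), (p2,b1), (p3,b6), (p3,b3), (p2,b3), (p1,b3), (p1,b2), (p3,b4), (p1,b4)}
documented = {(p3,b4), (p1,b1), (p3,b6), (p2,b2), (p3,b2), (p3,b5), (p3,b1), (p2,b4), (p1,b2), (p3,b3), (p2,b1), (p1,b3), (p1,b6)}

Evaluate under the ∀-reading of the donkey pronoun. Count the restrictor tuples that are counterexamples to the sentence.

"it" takes "a bug" as antecedent — a donkey pronoun bound across the clause boundary.
Strong reading: for every (p,b) with found(p,b), fixed(p,b) ∧ documented(p,b).
Restrictor pairs: (p1,b1) ✓  (p1,b3) ✓  (p1,b5) ✗  (p1,b6) ✗  (p2,b1) ✓  (p2,b2) ✓  (p2,b3) ✗  (p2,b5) ✗  (p3,b1) ✓  (p3,b2) ✓  (p3,b3) ✓  (p3,b4) ✓  (p3,b5) ✓
Counterexamples (restrictor pairs failing the scope): 4.

4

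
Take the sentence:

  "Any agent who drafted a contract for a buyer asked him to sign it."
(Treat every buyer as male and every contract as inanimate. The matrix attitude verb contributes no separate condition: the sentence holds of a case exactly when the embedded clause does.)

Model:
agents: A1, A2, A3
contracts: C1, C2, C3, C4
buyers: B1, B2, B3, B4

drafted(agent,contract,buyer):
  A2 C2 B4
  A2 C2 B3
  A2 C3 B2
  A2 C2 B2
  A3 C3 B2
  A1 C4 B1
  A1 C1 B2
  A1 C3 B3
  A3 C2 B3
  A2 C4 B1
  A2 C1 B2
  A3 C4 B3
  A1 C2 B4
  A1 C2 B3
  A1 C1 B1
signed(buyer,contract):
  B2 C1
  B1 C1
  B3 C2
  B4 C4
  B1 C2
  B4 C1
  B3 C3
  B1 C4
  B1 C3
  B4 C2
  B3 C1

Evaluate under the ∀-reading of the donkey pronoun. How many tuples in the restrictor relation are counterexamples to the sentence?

4

"him" takes "a buyer" as antecedent and "it" takes "a contract"; both are donkey pronouns co-varying with the restrictor.
Strong reading: for every (a,c,b) with drafted(a,c,b), signed(b,c).
Restrictor triples: (A1,C1,B1)→signed(B1,C1) ✓  (A1,C1,B2)→signed(B2,C1) ✓  (A1,C2,B3)→signed(B3,C2) ✓  (A1,C2,B4)→signed(B4,C2) ✓  (A1,C3,B3)→signed(B3,C3) ✓  (A1,C4,B1)→signed(B1,C4) ✓  (A2,C1,B2)→signed(B2,C1) ✓  (A2,C2,B2)→signed(B2,C2) ✗  (A2,C2,B3)→signed(B3,C2) ✓  (A2,C2,B4)→signed(B4,C2) ✓  (A2,C3,B2)→signed(B2,C3) ✗  (A2,C4,B1)→signed(B1,C4) ✓  (A3,C2,B3)→signed(B3,C2) ✓  (A3,C3,B2)→signed(B2,C3) ✗  (A3,C4,B3)→signed(B3,C4) ✗
Counterexamples (restrictor triples failing the scope): 4.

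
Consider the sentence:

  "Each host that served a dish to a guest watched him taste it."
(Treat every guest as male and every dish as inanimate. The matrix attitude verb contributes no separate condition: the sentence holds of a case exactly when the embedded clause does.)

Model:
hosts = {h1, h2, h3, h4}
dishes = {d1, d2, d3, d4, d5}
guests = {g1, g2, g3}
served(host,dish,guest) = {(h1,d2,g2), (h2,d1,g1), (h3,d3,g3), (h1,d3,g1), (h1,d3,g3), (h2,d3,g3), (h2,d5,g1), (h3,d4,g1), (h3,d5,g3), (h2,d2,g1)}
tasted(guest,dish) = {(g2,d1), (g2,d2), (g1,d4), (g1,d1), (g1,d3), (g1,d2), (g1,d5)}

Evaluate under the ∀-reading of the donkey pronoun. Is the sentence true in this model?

"him" takes "a guest" as antecedent and "it" takes "a dish"; both are donkey pronouns co-varying with the restrictor.
Strong reading: for every (h,d,g) with served(h,d,g), tasted(g,d).
Restrictor triples: (h1,d2,g2)→tasted(g2,d2) ✓  (h1,d3,g1)→tasted(g1,d3) ✓  (h1,d3,g3)→tasted(g3,d3) ✗  (h2,d1,g1)→tasted(g1,d1) ✓  (h2,d2,g1)→tasted(g1,d2) ✓  (h2,d3,g3)→tasted(g3,d3) ✗  (h2,d5,g1)→tasted(g1,d5) ✓  (h3,d3,g3)→tasted(g3,d3) ✗  (h3,d4,g1)→tasted(g1,d4) ✓  (h3,d5,g3)→tasted(g3,d5) ✗
Counterexample: (h1,d3,g3) — tasted(g3,d3) does not hold.

False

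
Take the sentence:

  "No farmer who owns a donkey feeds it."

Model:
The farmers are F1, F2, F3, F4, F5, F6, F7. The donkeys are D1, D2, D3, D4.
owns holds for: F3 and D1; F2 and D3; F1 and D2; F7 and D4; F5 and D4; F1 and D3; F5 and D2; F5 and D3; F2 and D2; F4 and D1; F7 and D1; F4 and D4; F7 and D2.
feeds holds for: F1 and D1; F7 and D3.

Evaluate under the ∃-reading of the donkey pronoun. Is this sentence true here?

True

"it" takes "a donkey" as antecedent — a donkey pronoun bound across the clause boundary.
Truth condition: for no (f,d) with owns(f,d) does feeds(f,d) hold.
Restrictor pairs — does the scope hold? (F1,D2):fails  (F1,D3):fails  (F2,D2):fails  (F2,D3):fails  (F3,D1):fails  (F4,D1):fails  (F4,D4):fails  (F5,D2):fails  (F5,D3):fails  (F5,D4):fails  (F7,D1):fails  (F7,D2):fails  (F7,D4):fails
Scope holds for no restrictor pair, so the sentence is true.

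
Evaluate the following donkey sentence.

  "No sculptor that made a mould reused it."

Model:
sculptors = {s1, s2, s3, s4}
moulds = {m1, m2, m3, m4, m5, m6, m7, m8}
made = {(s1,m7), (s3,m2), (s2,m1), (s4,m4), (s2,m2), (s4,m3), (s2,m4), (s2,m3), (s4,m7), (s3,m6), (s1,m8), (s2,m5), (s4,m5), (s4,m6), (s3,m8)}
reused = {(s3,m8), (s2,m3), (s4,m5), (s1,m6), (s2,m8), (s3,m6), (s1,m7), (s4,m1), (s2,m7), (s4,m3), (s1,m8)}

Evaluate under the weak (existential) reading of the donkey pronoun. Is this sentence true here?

False

"it" takes "a mould" as antecedent — a donkey pronoun bound across the clause boundary.
Truth condition: for no (s,m) with made(s,m) does reused(s,m) hold.
Restrictor pairs — does the scope hold? (s1,m7):holds  (s1,m8):holds  (s2,m1):fails  (s2,m2):fails  (s2,m3):holds  (s2,m4):fails  (s2,m5):fails  (s3,m2):fails  (s3,m6):holds  (s3,m8):holds  (s4,m3):holds  (s4,m4):fails  (s4,m5):holds  (s4,m6):fails  (s4,m7):fails
Scope holds for 7 pair(s), so the sentence is false.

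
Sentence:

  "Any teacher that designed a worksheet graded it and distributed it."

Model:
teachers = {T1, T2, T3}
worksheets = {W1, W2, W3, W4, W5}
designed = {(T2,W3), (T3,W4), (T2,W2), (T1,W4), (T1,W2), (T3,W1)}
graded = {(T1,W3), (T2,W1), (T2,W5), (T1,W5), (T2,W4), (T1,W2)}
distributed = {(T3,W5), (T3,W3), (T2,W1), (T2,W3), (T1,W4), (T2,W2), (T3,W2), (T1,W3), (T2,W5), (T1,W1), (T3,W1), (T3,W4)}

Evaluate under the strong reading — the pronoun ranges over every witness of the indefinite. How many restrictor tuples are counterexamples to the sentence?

"it" takes "a worksheet" as antecedent — a donkey pronoun bound across the clause boundary.
Strong reading: for every (t,w) with designed(t,w), graded(t,w) ∧ distributed(t,w).
Restrictor pairs: (T1,W2) ✗  (T1,W4) ✗  (T2,W2) ✗  (T2,W3) ✗  (T3,W1) ✗  (T3,W4) ✗
Counterexamples (restrictor pairs failing the scope): 6.

6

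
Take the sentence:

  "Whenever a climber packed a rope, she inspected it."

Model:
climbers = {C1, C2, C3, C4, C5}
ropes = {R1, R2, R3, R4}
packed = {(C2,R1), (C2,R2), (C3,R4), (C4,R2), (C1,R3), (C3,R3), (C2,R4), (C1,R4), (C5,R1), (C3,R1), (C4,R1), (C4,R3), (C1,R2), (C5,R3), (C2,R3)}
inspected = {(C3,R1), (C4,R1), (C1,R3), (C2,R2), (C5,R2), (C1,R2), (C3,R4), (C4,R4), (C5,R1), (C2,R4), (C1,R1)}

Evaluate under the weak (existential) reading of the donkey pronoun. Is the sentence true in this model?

True

"it" takes "a rope" as antecedent — a donkey pronoun bound across the clause boundary.
Weak reading: every climber c with some packed-rope has at least one packed-rope r such that inspected(c,r).
Per climber: C1:✓  C2:✓  C3:✓  C4:✓  C5:✓
Every climber in the restrictor has a witness.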